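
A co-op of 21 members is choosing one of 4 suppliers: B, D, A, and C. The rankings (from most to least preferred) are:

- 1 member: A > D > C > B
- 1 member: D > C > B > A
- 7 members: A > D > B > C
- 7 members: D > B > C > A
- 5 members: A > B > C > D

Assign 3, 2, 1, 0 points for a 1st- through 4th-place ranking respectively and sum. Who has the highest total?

D

B: 1·0 + 1·1 + 7·1 + 7·2 + 5·2 = 32
D: 1·2 + 1·3 + 7·2 + 7·3 + 5·0 = 40
A: 1·3 + 1·0 + 7·3 + 7·0 + 5·3 = 39
C: 1·1 + 1·2 + 7·0 + 7·1 + 5·1 = 15
D has the highest Borda score (40).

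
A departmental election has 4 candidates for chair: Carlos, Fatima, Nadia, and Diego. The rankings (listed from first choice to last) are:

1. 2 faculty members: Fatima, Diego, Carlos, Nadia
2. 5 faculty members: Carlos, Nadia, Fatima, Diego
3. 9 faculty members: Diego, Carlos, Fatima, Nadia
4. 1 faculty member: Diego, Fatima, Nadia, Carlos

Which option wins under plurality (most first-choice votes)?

Diego

First-place votes: Carlos 5, Fatima 2, Nadia 0, Diego 10.
Diego has the most first-place votes.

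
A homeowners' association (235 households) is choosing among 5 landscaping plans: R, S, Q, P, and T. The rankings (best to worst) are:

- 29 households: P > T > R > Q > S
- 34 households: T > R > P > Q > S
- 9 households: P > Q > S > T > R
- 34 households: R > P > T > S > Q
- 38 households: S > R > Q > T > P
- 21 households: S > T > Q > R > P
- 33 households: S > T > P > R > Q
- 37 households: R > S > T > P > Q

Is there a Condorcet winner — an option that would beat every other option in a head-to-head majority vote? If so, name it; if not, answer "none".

none

Checking pairwise contests:
T beats R 126–109.
R beats S 134–101.
R beats Q 205–30.
R beats P 164–71.
S beats T 138–97.
Every option loses at least one head-to-head, so there is no Condorcet winner.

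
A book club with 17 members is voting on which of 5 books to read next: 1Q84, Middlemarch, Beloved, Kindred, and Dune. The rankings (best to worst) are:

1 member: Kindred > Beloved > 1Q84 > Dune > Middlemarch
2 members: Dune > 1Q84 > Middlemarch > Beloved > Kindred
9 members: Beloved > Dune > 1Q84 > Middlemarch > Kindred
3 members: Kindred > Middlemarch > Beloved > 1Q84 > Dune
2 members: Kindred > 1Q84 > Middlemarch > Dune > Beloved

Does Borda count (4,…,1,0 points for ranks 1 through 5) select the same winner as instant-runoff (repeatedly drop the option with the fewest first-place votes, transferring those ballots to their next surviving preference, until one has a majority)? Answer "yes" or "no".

Borda — scores: 1Q84 35, Middlemarch 26, Beloved 47, Kindred 24, Dune 38. Winner: Beloved.
Instant-runoff — R1 1Q84 0, Middlemarch 0, Beloved 9, Kindred 6, Dune 2 (Beloved winner). Winner: Beloved.
The two methods agree.

yes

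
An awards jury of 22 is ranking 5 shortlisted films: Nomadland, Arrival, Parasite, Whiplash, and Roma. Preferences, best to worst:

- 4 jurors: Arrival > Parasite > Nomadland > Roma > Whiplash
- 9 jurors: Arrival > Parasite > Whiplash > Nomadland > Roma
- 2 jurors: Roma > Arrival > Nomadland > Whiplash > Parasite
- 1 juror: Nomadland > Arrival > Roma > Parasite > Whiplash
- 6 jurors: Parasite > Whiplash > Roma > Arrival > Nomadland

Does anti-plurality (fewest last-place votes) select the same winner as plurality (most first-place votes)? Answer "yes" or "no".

yes

Anti-plurality — last-place votes: Nomadland 6, Arrival 0, Parasite 2, Whiplash 5, Roma 9. Winner: Arrival.
Plurality — first-place votes: Nomadland 1, Arrival 13, Parasite 6, Whiplash 0, Roma 2. Winner: Arrival.
The two methods agree.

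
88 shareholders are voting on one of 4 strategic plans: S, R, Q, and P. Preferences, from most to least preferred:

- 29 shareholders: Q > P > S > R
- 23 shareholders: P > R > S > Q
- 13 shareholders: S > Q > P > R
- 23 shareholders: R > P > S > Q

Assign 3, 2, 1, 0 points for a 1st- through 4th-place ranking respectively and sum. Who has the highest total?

P

S: 29·1 + 23·1 + 13·3 + 23·1 = 114
R: 29·0 + 23·2 + 13·0 + 23·3 = 115
Q: 29·3 + 23·0 + 13·2 + 23·0 = 113
P: 29·2 + 23·3 + 13·1 + 23·2 = 186
P has the highest Borda score (186).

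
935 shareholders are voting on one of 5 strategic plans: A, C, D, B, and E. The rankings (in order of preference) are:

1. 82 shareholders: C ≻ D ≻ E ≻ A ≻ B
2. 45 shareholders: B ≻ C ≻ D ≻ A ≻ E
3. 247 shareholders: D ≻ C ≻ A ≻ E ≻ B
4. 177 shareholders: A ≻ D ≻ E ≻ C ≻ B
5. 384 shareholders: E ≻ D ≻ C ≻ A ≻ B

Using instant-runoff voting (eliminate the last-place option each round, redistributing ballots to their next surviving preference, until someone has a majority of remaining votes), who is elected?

Round 1: A 177, C 82, D 247, B 45, E 384. Eliminate B.
Round 2: A 177, C 127, D 247, E 384. Eliminate C.
Round 3: A 177, D 374, E 384. Eliminate A.
Round 4: D 551, E 384. D has a majority.

D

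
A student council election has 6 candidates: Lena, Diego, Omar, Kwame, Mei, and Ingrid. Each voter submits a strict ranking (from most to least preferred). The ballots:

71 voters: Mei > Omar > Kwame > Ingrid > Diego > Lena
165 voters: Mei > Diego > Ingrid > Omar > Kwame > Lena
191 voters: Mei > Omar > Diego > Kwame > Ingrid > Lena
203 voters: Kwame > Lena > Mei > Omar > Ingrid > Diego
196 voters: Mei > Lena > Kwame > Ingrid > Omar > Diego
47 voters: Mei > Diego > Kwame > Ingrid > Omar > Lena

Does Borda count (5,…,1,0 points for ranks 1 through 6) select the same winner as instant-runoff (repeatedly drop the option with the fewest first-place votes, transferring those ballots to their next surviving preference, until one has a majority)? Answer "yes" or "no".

Borda — scores: Lena 1596, Diego 1492, Omar 2027, Kwame 2504, Mei 3959, Ingrid 1517. Winner: Mei.
Instant-runoff — R1 Lena 0, Diego 0, Omar 0, Kwame 203, Mei 670, Ingrid 0 (Mei winner). Winner: Mei.
The two methods agree.

yes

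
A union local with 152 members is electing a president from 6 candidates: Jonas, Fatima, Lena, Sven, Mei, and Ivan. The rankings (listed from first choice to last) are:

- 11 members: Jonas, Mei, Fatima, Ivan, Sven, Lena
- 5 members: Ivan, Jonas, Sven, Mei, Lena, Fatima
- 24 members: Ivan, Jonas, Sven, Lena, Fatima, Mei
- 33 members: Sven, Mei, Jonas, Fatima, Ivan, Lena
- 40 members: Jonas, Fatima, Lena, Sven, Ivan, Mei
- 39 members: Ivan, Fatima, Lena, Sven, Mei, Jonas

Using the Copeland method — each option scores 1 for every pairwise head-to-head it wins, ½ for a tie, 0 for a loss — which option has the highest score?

Jonas

Jonas: beats Fatima, Lena, Sven, Mei, and Ivan → score 5.
Fatima: beats Lena, Sven, Mei, and Ivan; loses to Jonas → score 4.
Lena: beats Sven and Mei; loses to Jonas, Fatima, and Ivan → score 2.
Sven: beats Mei; loses to Jonas, Fatima, Lena, and Ivan → score 1.
Mei: loses to Jonas, Fatima, Lena, Sven, and Ivan → score 0.
Ivan: beats Lena, Sven, and Mei; loses to Jonas and Fatima → score 3.
Jonas has the best pairwise record.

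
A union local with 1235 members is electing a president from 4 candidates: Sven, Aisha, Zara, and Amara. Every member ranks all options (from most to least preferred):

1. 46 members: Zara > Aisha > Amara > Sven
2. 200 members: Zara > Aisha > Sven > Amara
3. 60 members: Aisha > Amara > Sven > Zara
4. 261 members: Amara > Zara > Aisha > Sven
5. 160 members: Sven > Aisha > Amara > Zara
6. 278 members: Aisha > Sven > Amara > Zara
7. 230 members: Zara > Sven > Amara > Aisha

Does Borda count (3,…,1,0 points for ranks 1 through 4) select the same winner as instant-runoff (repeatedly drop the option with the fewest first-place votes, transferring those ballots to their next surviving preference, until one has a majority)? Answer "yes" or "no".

no

Borda — scores: Sven 1756, Aisha 2087, Zara 1950, Amara 1617. Winner: Aisha.
Instant-runoff — R1 Sven 160, Aisha 338, Zara 476, Amara 261 (Sven out); R2 Aisha 498, Zara 476, Amara 261 (Amara out); R3 Aisha 498, Zara 737 (Zara winner). Winner: Zara.
The two methods disagree.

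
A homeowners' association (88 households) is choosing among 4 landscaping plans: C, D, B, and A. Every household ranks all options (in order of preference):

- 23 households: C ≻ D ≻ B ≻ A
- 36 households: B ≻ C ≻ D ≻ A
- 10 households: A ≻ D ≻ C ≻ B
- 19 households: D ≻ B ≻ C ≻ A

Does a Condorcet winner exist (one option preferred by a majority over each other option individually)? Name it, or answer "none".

none

Checking pairwise contests:
B beats C 55–33.
C beats D 59–29.
D beats B 52–36.
C beats A 78–10.
Every option loses at least one head-to-head, so there is no Condorcet winner.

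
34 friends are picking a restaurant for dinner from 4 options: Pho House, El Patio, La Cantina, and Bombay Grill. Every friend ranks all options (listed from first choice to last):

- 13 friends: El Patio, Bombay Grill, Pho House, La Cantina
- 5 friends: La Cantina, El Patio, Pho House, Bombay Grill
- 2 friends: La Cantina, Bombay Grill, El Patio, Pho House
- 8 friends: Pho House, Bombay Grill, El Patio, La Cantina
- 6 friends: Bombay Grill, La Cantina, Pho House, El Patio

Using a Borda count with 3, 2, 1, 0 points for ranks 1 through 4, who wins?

Pho House: 13·1 + 5·1 + 2·0 + 8·3 + 6·1 = 48
El Patio: 13·3 + 5·2 + 2·1 + 8·1 + 6·0 = 59
La Cantina: 13·0 + 5·3 + 2·3 + 8·0 + 6·2 = 33
Bombay Grill: 13·2 + 5·0 + 2·2 + 8·2 + 6·3 = 64
Bombay Grill has the highest Borda score (64).

Bombay Grill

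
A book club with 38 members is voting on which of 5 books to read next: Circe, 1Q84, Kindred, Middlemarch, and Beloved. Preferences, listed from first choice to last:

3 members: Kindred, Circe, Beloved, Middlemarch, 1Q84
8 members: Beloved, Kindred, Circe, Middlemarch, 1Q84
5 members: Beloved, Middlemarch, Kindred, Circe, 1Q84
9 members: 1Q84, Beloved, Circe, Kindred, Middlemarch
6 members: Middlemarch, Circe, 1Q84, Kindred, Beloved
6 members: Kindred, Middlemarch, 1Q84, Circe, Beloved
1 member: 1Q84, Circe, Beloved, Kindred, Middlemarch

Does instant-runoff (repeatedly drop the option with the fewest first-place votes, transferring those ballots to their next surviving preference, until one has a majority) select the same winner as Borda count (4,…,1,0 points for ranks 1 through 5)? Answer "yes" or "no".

Instant-runoff — R1 Circe 0, 1Q84 10, Kindred 9, Middlemarch 6, Beloved 13 (Circe out); R2 1Q84 10, Kindred 9, Middlemarch 6, Beloved 13 (Middlemarch out); R3 1Q84 16, Kindred 9, Beloved 13 (Kindred out); R4 1Q84 22, Beloved 16 (1Q84 winner). Winner: 1Q84.
Borda — scores: Circe 75, 1Q84 64, Kindred 86, Middlemarch 68, Beloved 87. Winner: Beloved.
The two methods disagree.

no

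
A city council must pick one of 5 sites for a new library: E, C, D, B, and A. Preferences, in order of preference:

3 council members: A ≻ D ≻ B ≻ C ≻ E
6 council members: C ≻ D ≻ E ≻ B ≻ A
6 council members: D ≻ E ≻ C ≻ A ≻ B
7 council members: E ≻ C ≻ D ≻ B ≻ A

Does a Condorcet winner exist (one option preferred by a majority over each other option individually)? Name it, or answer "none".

Checking pairwise contests:
D beats E 15–7.
E beats C 13–9.
C beats D 13–9.
E beats B 19–3.
E beats A 19–3.
Every option loses at least one head-to-head, so there is no Condorcet winner.

none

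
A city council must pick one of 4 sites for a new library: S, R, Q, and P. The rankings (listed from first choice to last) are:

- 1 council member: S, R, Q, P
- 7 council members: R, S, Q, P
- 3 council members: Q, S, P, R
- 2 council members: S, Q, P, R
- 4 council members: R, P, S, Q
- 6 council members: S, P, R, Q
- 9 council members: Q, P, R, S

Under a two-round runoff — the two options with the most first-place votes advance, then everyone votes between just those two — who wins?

R

Round 1 first-place votes: S 9, R 11, Q 12, P 0.
Q and R advance.
Runoff: Q is preferred to R by 14 voters; R by 18.
R wins the runoff.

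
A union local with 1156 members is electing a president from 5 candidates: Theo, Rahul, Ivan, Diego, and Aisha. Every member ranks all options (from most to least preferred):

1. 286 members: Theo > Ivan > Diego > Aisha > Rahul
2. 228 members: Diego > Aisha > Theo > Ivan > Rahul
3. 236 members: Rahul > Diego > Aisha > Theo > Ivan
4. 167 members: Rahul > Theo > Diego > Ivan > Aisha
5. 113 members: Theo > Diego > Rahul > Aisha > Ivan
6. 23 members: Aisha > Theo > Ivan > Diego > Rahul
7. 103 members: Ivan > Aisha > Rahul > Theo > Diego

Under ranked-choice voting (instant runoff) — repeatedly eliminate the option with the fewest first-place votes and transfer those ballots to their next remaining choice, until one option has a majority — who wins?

Theo

Round 1: Theo 399, Rahul 403, Ivan 103, Diego 228, Aisha 23. Eliminate Aisha.
Round 2: Theo 422, Rahul 403, Ivan 103, Diego 228. Eliminate Ivan.
Round 3: Theo 422, Rahul 506, Diego 228. Eliminate Diego.
Round 4: Theo 650, Rahul 506. Theo has a majority.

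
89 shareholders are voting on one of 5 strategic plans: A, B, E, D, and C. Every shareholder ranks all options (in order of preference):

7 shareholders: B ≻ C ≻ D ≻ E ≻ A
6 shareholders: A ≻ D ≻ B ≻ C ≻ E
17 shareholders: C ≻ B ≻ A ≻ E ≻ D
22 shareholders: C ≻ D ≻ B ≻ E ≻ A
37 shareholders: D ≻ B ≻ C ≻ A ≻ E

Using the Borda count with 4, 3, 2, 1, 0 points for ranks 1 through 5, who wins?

C

A: 7·0 + 6·4 + 17·2 + 22·0 + 37·1 = 95
B: 7·4 + 6·2 + 17·3 + 22·2 + 37·3 = 246
E: 7·1 + 6·0 + 17·1 + 22·1 + 37·0 = 46
D: 7·2 + 6·3 + 17·0 + 22·3 + 37·4 = 246
C: 7·3 + 6·1 + 17·4 + 22·4 + 37·2 = 257
C has the highest Borda score (257).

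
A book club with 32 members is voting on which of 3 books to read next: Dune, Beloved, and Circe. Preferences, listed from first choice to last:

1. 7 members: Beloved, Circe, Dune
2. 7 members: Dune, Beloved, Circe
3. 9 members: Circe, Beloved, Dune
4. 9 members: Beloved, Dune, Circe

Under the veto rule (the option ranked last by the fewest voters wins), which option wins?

Beloved

Last-place votes: Dune 16, Beloved 0, Circe 16.
Beloved is ranked last by the fewest voters, so Beloved wins.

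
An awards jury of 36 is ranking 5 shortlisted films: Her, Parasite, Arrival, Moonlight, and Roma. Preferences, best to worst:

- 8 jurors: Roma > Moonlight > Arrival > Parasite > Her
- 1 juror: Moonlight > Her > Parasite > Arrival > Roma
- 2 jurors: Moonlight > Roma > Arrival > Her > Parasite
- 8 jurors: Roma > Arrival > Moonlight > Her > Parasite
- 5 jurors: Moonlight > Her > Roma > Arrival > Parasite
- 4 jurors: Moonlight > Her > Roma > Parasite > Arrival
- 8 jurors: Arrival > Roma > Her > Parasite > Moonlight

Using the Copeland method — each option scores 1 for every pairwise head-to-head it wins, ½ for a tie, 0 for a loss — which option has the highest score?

Her: beats Parasite; loses to Arrival, Moonlight, and Roma → score 1.
Parasite: loses to Her, Arrival, Moonlight, and Roma → score 0.
Arrival: beats Her and Parasite; loses to Moonlight and Roma → score 2.
Moonlight: beats Her, Parasite, and Arrival; loses to Roma → score 3.
Roma: beats Her, Parasite, Arrival, and Moonlight → score 4.
Roma has the best pairwise record.

Roma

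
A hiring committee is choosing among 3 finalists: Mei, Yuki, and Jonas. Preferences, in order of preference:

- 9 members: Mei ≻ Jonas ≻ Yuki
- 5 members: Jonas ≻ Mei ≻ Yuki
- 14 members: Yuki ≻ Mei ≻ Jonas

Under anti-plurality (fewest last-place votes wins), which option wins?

Mei

Last-place votes: Mei 0, Yuki 14, Jonas 14.
Mei is ranked last by the fewest voters, so Mei wins.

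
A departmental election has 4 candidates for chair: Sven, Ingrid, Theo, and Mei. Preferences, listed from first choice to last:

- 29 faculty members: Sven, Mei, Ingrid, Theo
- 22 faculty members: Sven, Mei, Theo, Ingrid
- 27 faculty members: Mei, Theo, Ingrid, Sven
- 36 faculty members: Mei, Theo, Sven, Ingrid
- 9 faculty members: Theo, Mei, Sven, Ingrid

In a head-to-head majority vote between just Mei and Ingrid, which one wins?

Mei

Voters preferring Mei to Ingrid: 123; preferring Ingrid to Mei: 0.
Mei wins the head-to-head.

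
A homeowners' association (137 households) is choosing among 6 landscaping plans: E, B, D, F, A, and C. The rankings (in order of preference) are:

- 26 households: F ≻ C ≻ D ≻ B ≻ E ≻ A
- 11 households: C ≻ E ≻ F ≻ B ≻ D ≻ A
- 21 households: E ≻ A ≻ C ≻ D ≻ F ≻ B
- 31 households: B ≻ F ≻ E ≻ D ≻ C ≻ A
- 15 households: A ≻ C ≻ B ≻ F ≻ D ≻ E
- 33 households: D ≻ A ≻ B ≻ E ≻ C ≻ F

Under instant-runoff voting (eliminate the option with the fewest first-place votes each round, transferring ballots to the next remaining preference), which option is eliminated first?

C

Round 1: E 21, B 31, D 33, F 26, A 15, C 11. Eliminate C.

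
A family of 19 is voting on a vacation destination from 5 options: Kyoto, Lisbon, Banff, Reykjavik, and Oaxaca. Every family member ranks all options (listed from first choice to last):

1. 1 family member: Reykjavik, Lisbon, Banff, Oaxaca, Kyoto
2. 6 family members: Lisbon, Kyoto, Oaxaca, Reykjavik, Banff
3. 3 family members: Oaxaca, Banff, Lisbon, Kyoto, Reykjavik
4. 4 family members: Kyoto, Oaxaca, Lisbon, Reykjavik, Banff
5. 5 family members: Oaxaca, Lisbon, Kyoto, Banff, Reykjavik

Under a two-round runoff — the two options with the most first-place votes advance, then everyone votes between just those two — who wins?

Oaxaca

Round 1 first-place votes: Kyoto 4, Lisbon 6, Banff 0, Reykjavik 1, Oaxaca 8.
Oaxaca and Lisbon advance.
Runoff: Oaxaca is preferred to Lisbon by 12 voters; Lisbon by 7.
Oaxaca wins the runoff.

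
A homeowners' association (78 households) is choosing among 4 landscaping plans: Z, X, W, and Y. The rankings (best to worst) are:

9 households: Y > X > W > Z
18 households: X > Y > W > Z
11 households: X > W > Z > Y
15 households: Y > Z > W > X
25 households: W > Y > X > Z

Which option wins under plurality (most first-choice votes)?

First-place votes: Z 0, X 29, W 25, Y 24.
X has the most first-place votes.

X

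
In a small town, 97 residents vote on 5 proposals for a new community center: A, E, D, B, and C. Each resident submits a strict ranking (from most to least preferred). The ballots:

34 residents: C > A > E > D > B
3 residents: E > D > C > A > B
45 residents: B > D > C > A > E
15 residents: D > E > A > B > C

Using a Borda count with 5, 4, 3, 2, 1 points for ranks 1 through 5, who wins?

D

A: 34·4 + 3·2 + 45·2 + 15·3 = 277
E: 34·3 + 3·5 + 45·1 + 15·4 = 222
D: 34·2 + 3·4 + 45·4 + 15·5 = 335
B: 34·1 + 3·1 + 45·5 + 15·2 = 292
C: 34·5 + 3·3 + 45·3 + 15·1 = 329
D has the highest Borda score (335).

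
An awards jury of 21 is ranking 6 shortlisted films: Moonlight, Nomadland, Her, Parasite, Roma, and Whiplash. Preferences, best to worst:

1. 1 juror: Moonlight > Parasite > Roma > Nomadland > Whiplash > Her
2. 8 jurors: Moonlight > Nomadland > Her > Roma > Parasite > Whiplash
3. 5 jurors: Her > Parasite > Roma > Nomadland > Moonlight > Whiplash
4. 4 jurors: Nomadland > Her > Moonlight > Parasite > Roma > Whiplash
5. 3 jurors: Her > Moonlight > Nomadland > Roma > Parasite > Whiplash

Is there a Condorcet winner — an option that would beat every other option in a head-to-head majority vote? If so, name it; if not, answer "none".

Checking pairwise contests:
Her beats Moonlight 12–9.
Moonlight beats Nomadland 12–9.
Nomadland beats Her 13–8.
Moonlight beats Parasite 16–5.
Moonlight beats Roma 16–5.
Moonlight beats Whiplash 21–0.
Every option loses at least one head-to-head, so there is no Condorcet winner.

none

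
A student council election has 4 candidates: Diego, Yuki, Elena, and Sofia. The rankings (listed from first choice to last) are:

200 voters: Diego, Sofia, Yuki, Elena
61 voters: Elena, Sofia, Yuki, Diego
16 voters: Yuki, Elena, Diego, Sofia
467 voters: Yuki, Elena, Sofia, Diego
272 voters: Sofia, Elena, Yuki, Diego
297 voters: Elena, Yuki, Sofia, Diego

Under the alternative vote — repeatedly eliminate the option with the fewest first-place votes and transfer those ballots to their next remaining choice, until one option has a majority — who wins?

Round 1: Diego 200, Yuki 483, Elena 358, Sofia 272. Eliminate Diego.
Round 2: Yuki 483, Elena 358, Sofia 472. Eliminate Elena.
Round 3: Yuki 780, Sofia 533. Yuki has a majority.

Yuki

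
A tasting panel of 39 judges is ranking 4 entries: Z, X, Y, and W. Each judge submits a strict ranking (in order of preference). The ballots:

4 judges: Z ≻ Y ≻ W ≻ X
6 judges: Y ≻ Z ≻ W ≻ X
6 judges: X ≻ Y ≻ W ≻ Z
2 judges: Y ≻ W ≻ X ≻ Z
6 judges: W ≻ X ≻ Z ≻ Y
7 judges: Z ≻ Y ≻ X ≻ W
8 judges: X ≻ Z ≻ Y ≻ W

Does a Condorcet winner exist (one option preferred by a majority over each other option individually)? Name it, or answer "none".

X vs Z: 22–17 for X.
X vs Y: 20–19 for X.
X vs W: 21–18 for X.
X beats every other option head-to-head.

X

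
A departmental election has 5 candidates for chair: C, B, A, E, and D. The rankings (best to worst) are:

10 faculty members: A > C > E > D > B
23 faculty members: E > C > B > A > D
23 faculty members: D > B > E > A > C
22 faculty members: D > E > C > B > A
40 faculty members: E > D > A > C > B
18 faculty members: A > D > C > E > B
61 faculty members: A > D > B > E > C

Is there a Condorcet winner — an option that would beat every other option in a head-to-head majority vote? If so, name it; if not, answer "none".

Checking pairwise contests:
A beats C 152–45.
C beats B 113–84.
E beats A 108–89.
D beats E 124–73.
A beats D 112–85.
Every option loses at least one head-to-head, so there is no Condorcet winner.

none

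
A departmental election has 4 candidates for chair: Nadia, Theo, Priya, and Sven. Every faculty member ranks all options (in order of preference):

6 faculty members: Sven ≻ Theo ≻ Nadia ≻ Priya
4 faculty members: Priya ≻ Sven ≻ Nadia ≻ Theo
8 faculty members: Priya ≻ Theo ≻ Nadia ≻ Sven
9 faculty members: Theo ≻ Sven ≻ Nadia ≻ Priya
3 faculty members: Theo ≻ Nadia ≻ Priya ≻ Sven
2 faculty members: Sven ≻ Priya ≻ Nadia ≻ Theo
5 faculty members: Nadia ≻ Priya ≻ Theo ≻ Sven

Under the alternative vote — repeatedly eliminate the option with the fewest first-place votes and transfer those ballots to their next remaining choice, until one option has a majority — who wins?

Round 1: Nadia 5, Theo 12, Priya 12, Sven 8. Eliminate Nadia.
Round 2: Theo 12, Priya 17, Sven 8. Eliminate Sven.
Round 3: Theo 18, Priya 19. Priya has a majority.

Priya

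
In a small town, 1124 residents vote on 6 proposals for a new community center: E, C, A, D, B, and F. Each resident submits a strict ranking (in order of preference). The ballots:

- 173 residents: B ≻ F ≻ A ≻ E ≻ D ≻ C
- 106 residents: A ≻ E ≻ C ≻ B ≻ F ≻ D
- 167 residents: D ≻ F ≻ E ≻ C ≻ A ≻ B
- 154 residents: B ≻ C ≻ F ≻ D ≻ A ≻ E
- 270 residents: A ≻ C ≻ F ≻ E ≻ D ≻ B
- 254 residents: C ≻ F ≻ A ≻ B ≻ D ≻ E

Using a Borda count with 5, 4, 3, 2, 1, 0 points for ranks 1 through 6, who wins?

F

E: 173·2 + 106·4 + 167·3 + 154·0 + 270·2 + 254·0 = 1811
C: 173·0 + 106·3 + 167·2 + 154·4 + 270·4 + 254·5 = 3618
A: 173·3 + 106·5 + 167·1 + 154·1 + 270·5 + 254·3 = 3482
D: 173·1 + 106·0 + 167·5 + 154·2 + 270·1 + 254·1 = 1840
B: 173·5 + 106·2 + 167·0 + 154·5 + 270·0 + 254·2 = 2355
F: 173·4 + 106·1 + 167·4 + 154·3 + 270·3 + 254·4 = 3754
F has the highest Borda score (3754).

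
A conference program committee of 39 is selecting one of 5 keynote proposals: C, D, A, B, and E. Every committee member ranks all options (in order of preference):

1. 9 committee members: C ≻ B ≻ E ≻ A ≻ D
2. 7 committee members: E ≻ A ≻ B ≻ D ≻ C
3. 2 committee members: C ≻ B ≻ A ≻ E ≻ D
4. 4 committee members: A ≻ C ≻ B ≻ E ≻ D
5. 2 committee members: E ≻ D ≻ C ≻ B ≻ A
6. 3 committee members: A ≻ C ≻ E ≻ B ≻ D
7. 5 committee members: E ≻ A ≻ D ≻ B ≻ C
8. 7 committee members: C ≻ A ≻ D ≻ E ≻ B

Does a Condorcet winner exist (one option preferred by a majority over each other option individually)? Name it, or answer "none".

C

C vs D: 25–14 for C.
C vs A: 20–19 for C.
C vs B: 27–12 for C.
C vs E: 25–14 for C.
C beats every other option head-to-head.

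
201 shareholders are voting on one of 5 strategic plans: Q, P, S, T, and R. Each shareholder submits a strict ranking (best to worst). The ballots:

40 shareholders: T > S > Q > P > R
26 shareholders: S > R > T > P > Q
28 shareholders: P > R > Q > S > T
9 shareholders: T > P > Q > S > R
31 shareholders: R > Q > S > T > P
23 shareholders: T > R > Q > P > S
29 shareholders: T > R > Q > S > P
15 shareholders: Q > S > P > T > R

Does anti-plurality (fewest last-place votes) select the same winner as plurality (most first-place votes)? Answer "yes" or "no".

Anti-plurality — last-place votes: Q 26, P 60, S 23, T 28, R 64. Winner: S.
Plurality — first-place votes: Q 15, P 28, S 26, T 101, R 31. Winner: T.
The two methods disagree.

no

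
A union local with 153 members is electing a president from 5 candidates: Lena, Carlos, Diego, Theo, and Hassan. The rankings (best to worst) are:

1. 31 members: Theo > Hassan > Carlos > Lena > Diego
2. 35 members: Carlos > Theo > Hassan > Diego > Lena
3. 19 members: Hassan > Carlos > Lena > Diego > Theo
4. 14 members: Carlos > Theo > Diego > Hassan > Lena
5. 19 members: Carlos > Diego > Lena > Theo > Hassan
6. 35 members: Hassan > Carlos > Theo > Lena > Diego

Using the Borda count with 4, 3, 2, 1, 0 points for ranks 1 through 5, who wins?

Lena: 31·1 + 35·0 + 19·2 + 14·0 + 19·2 + 35·1 = 142
Carlos: 31·2 + 35·4 + 19·3 + 14·4 + 19·4 + 35·3 = 496
Diego: 31·0 + 35·1 + 19·1 + 14·2 + 19·3 + 35·0 = 139
Theo: 31·4 + 35·3 + 19·0 + 14·3 + 19·1 + 35·2 = 360
Hassan: 31·3 + 35·2 + 19·4 + 14·1 + 19·0 + 35·4 = 393
Carlos has the highest Borda score (496).

Carlos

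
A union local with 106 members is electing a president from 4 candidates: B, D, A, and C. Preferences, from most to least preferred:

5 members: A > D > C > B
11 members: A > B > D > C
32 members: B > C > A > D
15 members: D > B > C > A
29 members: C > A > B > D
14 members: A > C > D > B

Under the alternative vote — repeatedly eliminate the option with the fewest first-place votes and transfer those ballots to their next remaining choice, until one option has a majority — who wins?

Round 1: B 32, D 15, A 30, C 29. Eliminate D.
Round 2: B 47, A 30, C 29. Eliminate C.
Round 3: B 47, A 59. A has a majority.

A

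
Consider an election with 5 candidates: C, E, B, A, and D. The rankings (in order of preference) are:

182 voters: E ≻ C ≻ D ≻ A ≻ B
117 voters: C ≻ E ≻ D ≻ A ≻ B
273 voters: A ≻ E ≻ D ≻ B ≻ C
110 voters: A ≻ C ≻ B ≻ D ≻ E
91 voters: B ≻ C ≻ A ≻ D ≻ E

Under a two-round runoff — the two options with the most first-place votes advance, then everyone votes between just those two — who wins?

Round 1 first-place votes: C 117, E 182, B 91, A 383, D 0.
A and E advance.
Runoff: A is preferred to E by 474 voters; E by 299.
A wins the runoff.

A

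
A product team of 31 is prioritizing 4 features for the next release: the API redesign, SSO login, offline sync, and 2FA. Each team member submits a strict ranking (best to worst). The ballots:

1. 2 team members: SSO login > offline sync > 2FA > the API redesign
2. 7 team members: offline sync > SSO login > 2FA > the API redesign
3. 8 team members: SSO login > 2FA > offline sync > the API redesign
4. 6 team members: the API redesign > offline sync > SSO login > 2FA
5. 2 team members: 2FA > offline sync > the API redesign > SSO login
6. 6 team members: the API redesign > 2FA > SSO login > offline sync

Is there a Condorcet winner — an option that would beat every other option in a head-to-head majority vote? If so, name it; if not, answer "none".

SSO login vs the API redesign: 17–14 for SSO login.
SSO login vs offline sync: 16–15 for SSO login.
SSO login vs 2FA: 23–8 for SSO login.
SSO login beats every other option head-to-head.

SSO login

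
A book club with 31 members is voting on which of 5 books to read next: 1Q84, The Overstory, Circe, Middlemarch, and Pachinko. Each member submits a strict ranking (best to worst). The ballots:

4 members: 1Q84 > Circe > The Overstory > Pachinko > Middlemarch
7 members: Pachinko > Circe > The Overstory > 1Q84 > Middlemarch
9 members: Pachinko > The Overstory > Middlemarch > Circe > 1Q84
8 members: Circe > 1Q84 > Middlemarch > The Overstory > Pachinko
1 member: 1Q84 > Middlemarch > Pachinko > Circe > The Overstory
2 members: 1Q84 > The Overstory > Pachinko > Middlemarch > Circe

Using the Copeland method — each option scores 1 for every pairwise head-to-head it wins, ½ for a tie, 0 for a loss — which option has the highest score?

Pachinko

1Q84: beats Middlemarch; loses to The Overstory, Circe, and Pachinko → score 1.
The Overstory: beats 1Q84 and Middlemarch; loses to Circe and Pachinko → score 2.
Circe: beats 1Q84, The Overstory, and Middlemarch; loses to Pachinko → score 3.
Middlemarch: loses to 1Q84, The Overstory, Circe, and Pachinko → score 0.
Pachinko: beats 1Q84, The Overstory, Circe, and Middlemarch → score 4.
Pachinko has the best pairwise record.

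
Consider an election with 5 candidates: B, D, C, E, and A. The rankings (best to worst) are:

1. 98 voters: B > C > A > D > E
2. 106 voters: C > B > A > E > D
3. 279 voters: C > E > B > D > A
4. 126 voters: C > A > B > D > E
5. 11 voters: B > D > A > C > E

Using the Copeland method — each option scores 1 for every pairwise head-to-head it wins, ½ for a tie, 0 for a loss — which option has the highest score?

B: beats D, E, and A; loses to C → score 3.
D: loses to B, C, E, and A → score 0.
C: beats B, D, E, and A → score 4.
E: beats D; loses to B, C, and A → score 1.
A: beats D and E; loses to B and C → score 2.
C has the best pairwise record.

C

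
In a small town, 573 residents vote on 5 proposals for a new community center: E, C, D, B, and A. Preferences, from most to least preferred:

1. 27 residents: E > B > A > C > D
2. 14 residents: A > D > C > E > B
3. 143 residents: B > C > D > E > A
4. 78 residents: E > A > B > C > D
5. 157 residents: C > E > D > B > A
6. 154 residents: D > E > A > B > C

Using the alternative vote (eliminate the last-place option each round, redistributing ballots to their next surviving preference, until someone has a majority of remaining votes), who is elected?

D

Round 1: E 105, C 157, D 154, B 143, A 14. Eliminate A.
Round 2: E 105, C 157, D 168, B 143. Eliminate E.
Round 3: C 157, D 168, B 248. Eliminate C.
Round 4: D 325, B 248. D has a majority.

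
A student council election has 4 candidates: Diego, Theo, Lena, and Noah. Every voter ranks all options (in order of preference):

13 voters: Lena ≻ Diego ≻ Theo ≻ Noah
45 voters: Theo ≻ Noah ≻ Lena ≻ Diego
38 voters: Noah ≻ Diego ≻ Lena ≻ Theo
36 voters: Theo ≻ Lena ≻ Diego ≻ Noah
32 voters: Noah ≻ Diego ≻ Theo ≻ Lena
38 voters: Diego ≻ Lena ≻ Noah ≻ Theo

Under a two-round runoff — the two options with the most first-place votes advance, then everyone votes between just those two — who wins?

Noah

Round 1 first-place votes: Diego 38, Theo 81, Lena 13, Noah 70.
Theo and Noah advance.
Runoff: Theo is preferred to Noah by 94 voters; Noah by 108.
Noah wins the runoff.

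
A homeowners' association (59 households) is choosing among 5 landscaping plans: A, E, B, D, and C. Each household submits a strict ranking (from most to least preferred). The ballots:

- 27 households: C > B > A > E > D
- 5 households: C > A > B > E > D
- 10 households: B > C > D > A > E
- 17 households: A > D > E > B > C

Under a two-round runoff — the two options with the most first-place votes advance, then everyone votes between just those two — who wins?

C

Round 1 first-place votes: A 17, E 0, B 10, D 0, C 32.
C and A advance.
Runoff: C is preferred to A by 42 voters; A by 17.
C wins the runoff.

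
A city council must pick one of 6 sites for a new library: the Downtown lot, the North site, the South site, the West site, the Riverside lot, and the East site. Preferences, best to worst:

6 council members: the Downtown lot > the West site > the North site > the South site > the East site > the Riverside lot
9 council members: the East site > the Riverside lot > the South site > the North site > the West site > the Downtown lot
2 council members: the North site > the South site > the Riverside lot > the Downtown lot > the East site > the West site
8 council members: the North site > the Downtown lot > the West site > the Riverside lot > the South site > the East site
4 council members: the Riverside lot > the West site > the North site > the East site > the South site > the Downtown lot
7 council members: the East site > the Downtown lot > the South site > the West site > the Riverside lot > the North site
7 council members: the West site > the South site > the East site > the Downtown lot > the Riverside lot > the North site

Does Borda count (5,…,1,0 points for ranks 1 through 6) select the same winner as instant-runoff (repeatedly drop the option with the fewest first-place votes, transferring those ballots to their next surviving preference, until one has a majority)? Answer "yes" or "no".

Borda — scores: the Downtown lot 108, the North site 98, the South site 108, the West site 122, the Riverside lot 92, the East site 117. Winner: the West site.
Instant-runoff — R1 the Downtown lot 6, the North site 10, the South site 0, the West site 7, the Riverside lot 4, the East site 16 (the South site out); R2 the Downtown lot 6, the North site 10, the West site 7, the Riverside lot 4, the East site 16 (the Riverside lot out); R3 the Downtown lot 6, the North site 10, the West site 11, the East site 16 (the Downtown lot out); R4 the North site 10, the West site 17, the East site 16 (the North site out); R5 the West site 25, the East site 18 (the West site winner). Winner: the West site.
The two methods agree.

yes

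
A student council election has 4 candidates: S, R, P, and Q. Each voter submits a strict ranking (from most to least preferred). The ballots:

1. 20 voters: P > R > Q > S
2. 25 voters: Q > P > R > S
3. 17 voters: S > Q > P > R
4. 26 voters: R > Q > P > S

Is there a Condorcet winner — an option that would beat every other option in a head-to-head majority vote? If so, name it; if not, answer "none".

none

Checking pairwise contests:
R beats S 71–17.
P beats R 62–26.
Q beats P 68–20.
R beats Q 46–42.
Every option loses at least one head-to-head, so there is no Condorcet winner.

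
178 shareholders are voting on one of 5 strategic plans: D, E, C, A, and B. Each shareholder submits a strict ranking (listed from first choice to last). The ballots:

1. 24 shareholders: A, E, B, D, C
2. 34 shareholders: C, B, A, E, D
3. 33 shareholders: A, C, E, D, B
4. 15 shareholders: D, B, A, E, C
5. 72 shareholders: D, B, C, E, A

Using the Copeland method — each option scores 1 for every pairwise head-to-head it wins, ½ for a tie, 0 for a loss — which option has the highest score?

D: beats C and B; loses to E and A → score 2.
E: beats D; loses to C, A, and B → score 1.
C: beats E and A; loses to D and B → score 2.
A: beats D and E; loses to C and B → score 2.
B: beats E, C, and A; loses to D → score 3.
B has the best pairwise record.

B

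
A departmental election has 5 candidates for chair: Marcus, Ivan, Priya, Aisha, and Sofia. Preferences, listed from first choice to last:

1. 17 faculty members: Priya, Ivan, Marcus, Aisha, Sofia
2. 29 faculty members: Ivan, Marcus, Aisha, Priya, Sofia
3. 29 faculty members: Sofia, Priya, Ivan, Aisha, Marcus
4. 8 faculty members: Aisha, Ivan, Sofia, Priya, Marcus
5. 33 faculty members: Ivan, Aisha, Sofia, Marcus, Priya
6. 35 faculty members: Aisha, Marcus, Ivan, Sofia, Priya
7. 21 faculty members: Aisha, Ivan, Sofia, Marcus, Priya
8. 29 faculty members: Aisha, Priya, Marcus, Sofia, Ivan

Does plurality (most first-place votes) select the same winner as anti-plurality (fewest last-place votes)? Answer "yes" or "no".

yes

Plurality — first-place votes: Marcus 0, Ivan 62, Priya 17, Aisha 93, Sofia 29. Winner: Aisha.
Anti-plurality — last-place votes: Marcus 37, Ivan 29, Priya 89, Aisha 0, Sofia 46. Winner: Aisha.
The two methods agree.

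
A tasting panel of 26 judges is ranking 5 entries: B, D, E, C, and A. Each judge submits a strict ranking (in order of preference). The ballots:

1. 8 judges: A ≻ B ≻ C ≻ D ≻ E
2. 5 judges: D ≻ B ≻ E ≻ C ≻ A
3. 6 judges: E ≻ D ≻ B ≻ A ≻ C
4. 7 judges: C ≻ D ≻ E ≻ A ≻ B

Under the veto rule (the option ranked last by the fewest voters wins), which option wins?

D

Last-place votes: B 7, D 0, E 8, C 6, A 5.
D is ranked last by the fewest voters, so D wins.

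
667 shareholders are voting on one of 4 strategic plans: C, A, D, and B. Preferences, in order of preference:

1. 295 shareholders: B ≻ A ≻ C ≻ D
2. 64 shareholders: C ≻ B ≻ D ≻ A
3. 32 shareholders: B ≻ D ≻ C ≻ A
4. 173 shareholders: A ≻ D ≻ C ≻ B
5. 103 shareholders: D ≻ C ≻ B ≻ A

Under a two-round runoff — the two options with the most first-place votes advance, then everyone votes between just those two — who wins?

Round 1 first-place votes: C 64, A 173, D 103, B 327.
B and A advance.
Runoff: B is preferred to A by 494 voters; A by 173.
B wins the runoff.

B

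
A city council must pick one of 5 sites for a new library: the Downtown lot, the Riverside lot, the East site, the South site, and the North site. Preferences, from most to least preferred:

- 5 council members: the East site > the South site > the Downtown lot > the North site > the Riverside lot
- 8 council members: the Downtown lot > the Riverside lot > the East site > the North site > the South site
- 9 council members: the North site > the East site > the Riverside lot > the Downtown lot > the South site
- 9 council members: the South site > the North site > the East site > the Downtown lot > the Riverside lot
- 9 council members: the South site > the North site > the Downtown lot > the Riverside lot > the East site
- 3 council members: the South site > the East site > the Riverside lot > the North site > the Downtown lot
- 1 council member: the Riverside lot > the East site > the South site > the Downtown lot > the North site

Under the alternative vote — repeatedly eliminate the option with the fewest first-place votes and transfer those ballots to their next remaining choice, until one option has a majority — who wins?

Round 1: the Downtown lot 8, the Riverside lot 1, the East site 5, the South site 21, the North site 9. Eliminate the Riverside lot.
Round 2: the Downtown lot 8, the East site 6, the South site 21, the North site 9. Eliminate the East site.
Round 3: the Downtown lot 8, the South site 27, the North site 9. The South site has a majority.

the South site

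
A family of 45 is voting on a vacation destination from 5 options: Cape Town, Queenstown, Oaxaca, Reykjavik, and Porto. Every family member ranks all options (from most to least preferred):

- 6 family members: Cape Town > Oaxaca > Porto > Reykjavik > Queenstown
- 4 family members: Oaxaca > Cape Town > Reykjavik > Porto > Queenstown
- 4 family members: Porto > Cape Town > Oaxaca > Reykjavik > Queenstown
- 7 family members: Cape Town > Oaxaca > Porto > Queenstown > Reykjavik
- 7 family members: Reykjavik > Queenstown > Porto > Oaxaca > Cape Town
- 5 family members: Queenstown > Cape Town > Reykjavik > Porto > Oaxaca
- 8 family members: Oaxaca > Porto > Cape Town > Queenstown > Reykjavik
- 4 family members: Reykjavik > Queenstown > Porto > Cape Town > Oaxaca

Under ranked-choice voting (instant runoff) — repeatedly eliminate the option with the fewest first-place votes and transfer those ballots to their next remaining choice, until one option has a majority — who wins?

Round 1: Cape Town 13, Queenstown 5, Oaxaca 12, Reykjavik 11, Porto 4. Eliminate Porto.
Round 2: Cape Town 17, Queenstown 5, Oaxaca 12, Reykjavik 11. Eliminate Queenstown.
Round 3: Cape Town 22, Oaxaca 12, Reykjavik 11. Eliminate Reykjavik.
Round 4: Cape Town 26, Oaxaca 19. Cape Town has a majority.

Cape Town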